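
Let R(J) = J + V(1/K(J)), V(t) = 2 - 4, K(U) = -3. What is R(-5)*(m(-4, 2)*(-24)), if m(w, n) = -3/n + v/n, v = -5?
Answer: -672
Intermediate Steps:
m(w, n) = -8/n (m(w, n) = -3/n - 5/n = -8/n)
V(t) = -2
R(J) = -2 + J (R(J) = J - 2 = -2 + J)
R(-5)*(m(-4, 2)*(-24)) = (-2 - 5)*(-8/2*(-24)) = -7*(-8*½)*(-24) = -(-28)*(-24) = -7*96 = -672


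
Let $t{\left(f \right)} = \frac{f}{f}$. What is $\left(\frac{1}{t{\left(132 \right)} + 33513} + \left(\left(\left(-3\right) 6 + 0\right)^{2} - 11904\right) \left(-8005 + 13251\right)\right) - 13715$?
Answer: $- \frac{2036390906029}{33514} \approx -6.0762 \cdot 10^{7}$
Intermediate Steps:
$t{\left(f \right)} = 1$
$\left(\frac{1}{t{\left(132 \right)} + 33513} + \left(\left(\left(-3\right) 6 + 0\right)^{2} - 11904\right) \left(-8005 + 13251\right)\right) - 13715 = \left(\frac{1}{1 + 33513} + \left(\left(\left(-3\right) 6 + 0\right)^{2} - 11904\right) \left(-8005 + 13251\right)\right) - 13715 = \left(\frac{1}{33514} + \left(\left(-18 + 0\right)^{2} - 11904\right) 5246\right) - 13715 = \left(\frac{1}{33514} + \left(\left(-18\right)^{2} - 11904\right) 5246\right) - 13715 = \left(\frac{1}{33514} + \left(324 - 11904\right) 5246\right) - 13715 = \left(\frac{1}{33514} - 60748680\right) - 13715 = - \frac{2035931261519}{33514} - 13715 = - \frac{2036390906029}{33514}$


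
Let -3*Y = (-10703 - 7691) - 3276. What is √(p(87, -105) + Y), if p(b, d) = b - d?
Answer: 7*√1362/3 ≈ 86.112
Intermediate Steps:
Y = 21670/3 (Y = -((-10703 - 7691) - 3276)/3 = -(-18394 - 3276)/3 = -⅓*(-21670) = 21670/3 ≈ 7223.3)
√(p(87, -105) + Y) = √((87 - 1*(-105)) + 21670/3) = √((87 + 105) + 21670/3) = √(192 + 21670/3) = √(22246/3) = 7*√1362/3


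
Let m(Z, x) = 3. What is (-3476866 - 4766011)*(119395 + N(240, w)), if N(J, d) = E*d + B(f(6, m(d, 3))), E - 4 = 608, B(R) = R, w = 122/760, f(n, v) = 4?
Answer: -93575101508726/95 ≈ -9.8500e+11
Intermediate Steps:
w = 61/380 (w = 122*(1/760) = 61/380 ≈ 0.16053)
E = 612 (E = 4 + 608 = 612)
N(J, d) = 4 + 612*d (N(J, d) = 612*d + 4 = 4 + 612*d)
(-3476866 - 4766011)*(119395 + N(240, w)) = (-3476866 - 4766011)*(119395 + (4 + 612*(61/380))) = -8242877*(119395 + (4 + 9333/95)) = -8242877*(119395 + 9713/95) = -8242877*11352238/95 = -93575101508726/95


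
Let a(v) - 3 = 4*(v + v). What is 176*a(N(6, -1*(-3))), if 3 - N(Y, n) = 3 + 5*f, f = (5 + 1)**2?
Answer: -252912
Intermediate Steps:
f = 36 (f = 6**2 = 36)
N(Y, n) = -180 (N(Y, n) = 3 - (3 + 5*36) = 3 - (3 + 180) = 3 - 1*183 = 3 - 183 = -180)
a(v) = 3 + 8*v (a(v) = 3 + 4*(v + v) = 3 + 4*(2*v) = 3 + 8*v)
176*a(N(6, -1*(-3))) = 176*(3 + 8*(-180)) = 176*(3 - 1440) = 176*(-1437) = -252912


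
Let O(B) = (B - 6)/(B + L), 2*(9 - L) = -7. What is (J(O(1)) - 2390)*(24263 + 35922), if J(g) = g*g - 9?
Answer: -105249782635/729 ≈ -1.4438e+8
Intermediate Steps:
L = 25/2 (L = 9 - 1/2*(-7) = 9 + 7/2 = 25/2 ≈ 12.500)
O(B) = (-6 + B)/(25/2 + B) (O(B) = (B - 6)/(B + 25/2) = (-6 + B)/(25/2 + B))
J(g) = -9 + g**2 (J(g) = g**2 - 9 = -9 + g**2)
(J(O(1)) - 2390)*(24263 + 35922) = ((-9 + (2*(-6 + 1)/(25 + 2*1))**2) - 2390)*(24263 + 35922) = ((-9 + (2*(-5)/(25 + 2))**2) - 2390)*60185 = ((-9 + (2*(-5)/27)**2) - 2390)*60185 = ((-9 + (2*(1/27)*(-5))**2) - 2390)*60185 = ((-9 + (-10/27)**2) - 2390)*60185 = ((-9 + 100/729) - 2390)*60185 = (-6461/729 - 2390)*60185 = -1748771/729*60185 = -105249782635/729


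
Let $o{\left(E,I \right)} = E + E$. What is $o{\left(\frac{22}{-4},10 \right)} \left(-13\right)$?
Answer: $143$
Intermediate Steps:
$o{\left(E,I \right)} = 2 E$
$o{\left(\frac{22}{-4},10 \right)} \left(-13\right) = 2 \frac{22}{-4} \left(-13\right) = 2 \cdot 22 \left(- \frac{1}{4}\right) \left(-13\right) = 2 \left(- \frac{11}{2}\right) \left(-13\right) = \left(-11\right) \left(-13\right) = 143$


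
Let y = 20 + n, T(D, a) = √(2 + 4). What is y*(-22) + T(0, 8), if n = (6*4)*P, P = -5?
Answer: 2200 + √6 ≈ 2202.4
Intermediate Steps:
n = -120 (n = (6*4)*(-5) = 24*(-5) = -120)
T(D, a) = √6
y = -100 (y = 20 - 120 = -100)
y*(-22) + T(0, 8) = -100*(-22) + √6 = 2200 + √6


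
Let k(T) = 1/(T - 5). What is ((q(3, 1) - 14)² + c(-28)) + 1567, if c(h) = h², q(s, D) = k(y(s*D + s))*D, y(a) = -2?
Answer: 125000/49 ≈ 2551.0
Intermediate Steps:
k(T) = 1/(-5 + T)
q(s, D) = -D/7 (q(s, D) = D/(-5 - 2) = D/(-7) = -D/7)
((q(3, 1) - 14)² + c(-28)) + 1567 = ((-⅐*1 - 14)² + (-28)²) + 1567 = ((-⅐ - 14)² + 784) + 1567 = ((-99/7)² + 784) + 1567 = (9801/49 + 784) + 1567 = 48217/49 + 1567 = 125000/49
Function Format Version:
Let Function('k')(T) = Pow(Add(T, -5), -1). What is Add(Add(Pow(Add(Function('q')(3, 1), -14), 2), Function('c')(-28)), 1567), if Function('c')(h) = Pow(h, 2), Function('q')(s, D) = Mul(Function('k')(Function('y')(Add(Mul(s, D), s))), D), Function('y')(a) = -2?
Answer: Rational(125000, 49) ≈ 2551.0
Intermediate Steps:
Function('k')(T) = Pow(Add(-5, T), -1)
Function('q')(s, D) = Mul(Rational(-1, 7), D) (Function('q')(s, D) = Mul(Pow(Add(-5, -2), -1), D) = Mul(Pow(-7, -1), D) = Mul(Rational(-1, 7), D))
Add(Add(Pow(Add(Function('q')(3, 1), -14), 2), Function('c')(-28)), 1567) = Add(Add(Pow(Add(Mul(Rational(-1, 7), 1), -14), 2), Pow(-28, 2)), 1567) = Add(Add(Pow(Add(Rational(-1, 7), -14), 2), 784), 1567) = Add(Add(Pow(Rational(-99, 7), 2), 784), 1567) = Add(Add(Rational(9801, 49), 784), 1567) = Add(Rational(48217, 49), 1567) = Rational(125000, 49)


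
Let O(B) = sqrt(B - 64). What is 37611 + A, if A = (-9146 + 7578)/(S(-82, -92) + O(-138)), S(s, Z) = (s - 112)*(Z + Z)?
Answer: 23962026958135/637102309 + 784*I*sqrt(202)/637102309 ≈ 37611.0 + 1.749e-5*I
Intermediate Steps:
S(s, Z) = 2*Z*(-112 + s) (S(s, Z) = (-112 + s)*(2*Z) = 2*Z*(-112 + s))
O(B) = sqrt(-64 + B)
A = -1568/(35696 + I*sqrt(202)) (A = (-9146 + 7578)/(2*(-92)*(-112 - 82) + sqrt(-64 - 138)) = -1568/(2*(-92)*(-194) + sqrt(-202)) = -1568/(35696 + I*sqrt(202)) ≈ -0.043926 + 1.749e-5*I)
37611 + A = 37611 + (-27985664/637102309 + 784*I*sqrt(202)/637102309) = 23962026958135/637102309 + 784*I*sqrt(202)/637102309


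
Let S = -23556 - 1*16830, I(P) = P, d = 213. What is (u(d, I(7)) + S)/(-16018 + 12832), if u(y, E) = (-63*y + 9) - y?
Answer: 6001/354 ≈ 16.952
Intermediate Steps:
u(y, E) = 9 - 64*y (u(y, E) = (9 - 63*y) - y = 9 - 64*y)
S = -40386 (S = -23556 - 16830 = -40386)
(u(d, I(7)) + S)/(-16018 + 12832) = ((9 - 64*213) - 40386)/(-16018 + 12832) = ((9 - 13632) - 40386)/(-3186) = (-13623 - 40386)*(-1/3186) = -54009*(-1/3186) = 6001/354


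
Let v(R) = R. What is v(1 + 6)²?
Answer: 49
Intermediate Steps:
v(1 + 6)² = (1 + 6)² = 7² = 49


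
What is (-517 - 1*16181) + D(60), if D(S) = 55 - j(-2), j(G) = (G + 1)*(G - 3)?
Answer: -16648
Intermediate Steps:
j(G) = (1 + G)*(-3 + G)
D(S) = 50 (D(S) = 55 - (-3 + (-2)**2 - 2*(-2)) = 55 - (-3 + 4 + 4) = 55 - 1*5 = 55 - 5 = 50)
(-517 - 1*16181) + D(60) = (-517 - 1*16181) + 50 = (-517 - 16181) + 50 = -16698 + 50 = -16648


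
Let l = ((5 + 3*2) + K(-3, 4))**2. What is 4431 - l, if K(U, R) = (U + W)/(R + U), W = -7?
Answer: 4430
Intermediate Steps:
K(U, R) = (-7 + U)/(R + U) (K(U, R) = (U - 7)/(R + U) = (-7 + U)/(R + U))
l = 1 (l = ((5 + 3*2) + (-7 - 3)/(4 - 3))**2 = ((5 + 6) - 10/1)**2 = (11 + 1*(-10))**2 = (11 - 10)**2 = 1**2 = 1)
4431 - l = 4431 - 1*1 = 4431 - 1 = 4430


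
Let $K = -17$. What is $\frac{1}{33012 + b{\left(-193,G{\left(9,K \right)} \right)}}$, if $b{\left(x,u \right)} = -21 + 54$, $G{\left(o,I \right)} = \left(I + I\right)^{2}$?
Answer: $\frac{1}{33045} \approx 3.0262 \cdot 10^{-5}$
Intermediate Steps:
$G{\left(o,I \right)} = 4 I^{2}$ ($G{\left(o,I \right)} = \left(2 I\right)^{2} = 4 I^{2}$)
$b{\left(x,u \right)} = 33$
$\frac{1}{33012 + b{\left(-193,G{\left(9,K \right)} \right)}} = \frac{1}{33012 + 33} = \frac{1}{33045}$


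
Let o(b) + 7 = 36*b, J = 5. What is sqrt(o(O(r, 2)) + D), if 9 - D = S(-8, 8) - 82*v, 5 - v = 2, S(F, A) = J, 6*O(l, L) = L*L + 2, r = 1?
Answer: 3*sqrt(31) ≈ 16.703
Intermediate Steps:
O(l, L) = 1/3 + L**2/6 (O(l, L) = (L*L + 2)/6 = (L**2 + 2)/6 = (2 + L**2)/6 = 1/3 + L**2/6)
S(F, A) = 5
v = 3 (v = 5 - 1*2 = 5 - 2 = 3)
o(b) = -7 + 36*b
D = 250 (D = 9 - (5 - 82*3) = 9 - (5 - 246) = 9 - 1*(-241) = 9 + 241 = 250)
sqrt(o(O(r, 2)) + D) = sqrt((-7 + 36*(1/3 + (1/6)*2**2)) + 250) = sqrt((-7 + 36*(1/3 + (1/6)*4)) + 250) = sqrt((-7 + 36*(1/3 + 2/3)) + 250) = sqrt((-7 + 36*1) + 250) = sqrt((-7 + 36) + 250) = sqrt(29 + 250) = sqrt(279) = 3*sqrt(31)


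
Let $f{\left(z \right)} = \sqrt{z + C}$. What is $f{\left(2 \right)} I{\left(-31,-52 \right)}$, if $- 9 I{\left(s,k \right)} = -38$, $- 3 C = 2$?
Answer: $\frac{76 \sqrt{3}}{27} \approx 4.8754$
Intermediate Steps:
$C = - \frac{2}{3}$ ($C = \left(- \frac{1}{3}\right) 2 = - \frac{2}{3} \approx -0.66667$)
$I{\left(s,k \right)} = \frac{38}{9}$ ($I{\left(s,k \right)} = \left(- \frac{1}{9}\right) \left(-38\right) = \frac{38}{9}$)
$f{\left(z \right)} = \sqrt{- \frac{2}{3} + z}$ ($f{\left(z \right)} = \sqrt{z - \frac{2}{3}} = \sqrt{- \frac{2}{3} + z}$)
$f{\left(2 \right)} I{\left(-31,-52 \right)} = \frac{\sqrt{-6 + 9 \cdot 2}}{3} \cdot \frac{38}{9} = \frac{\sqrt{-6 + 18}}{3} \cdot \frac{38}{9} = \frac{\sqrt{12}}{3} \cdot \frac{38}{9} = \frac{2 \sqrt{3}}{3} \cdot \frac{38}{9} = \frac{76 \sqrt{3}}{27}$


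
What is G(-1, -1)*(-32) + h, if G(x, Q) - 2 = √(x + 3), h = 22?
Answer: -42 - 32*√2 ≈ -87.255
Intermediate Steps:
G(x, Q) = 2 + √(3 + x) (G(x, Q) = 2 + √(x + 3) = 2 + √(3 + x))
G(-1, -1)*(-32) + h = (2 + √(3 - 1))*(-32) + 22 = (2 + √2)*(-32) + 22 = (-64 - 32*√2) + 22 = -42 - 32*√2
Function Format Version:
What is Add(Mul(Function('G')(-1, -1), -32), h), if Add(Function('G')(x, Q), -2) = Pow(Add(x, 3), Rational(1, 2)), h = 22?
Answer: Add(-42, Mul(-32, Pow(2, Rational(1, 2)))) ≈ -87.255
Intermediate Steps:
Function('G')(x, Q) = Add(2, Pow(Add(3, x), Rational(1, 2))) (Function('G')(x, Q) = Add(2, Pow(Add(x, 3), Rational(1, 2))) = Add(2, Pow(Add(3, x), Rational(1, 2))))
Add(Mul(Function('G')(-1, -1), -32), h) = Add(Mul(Add(2, Pow(Add(3, -1), Rational(1, 2))), -32), 22) = Add(Mul(Add(2, Pow(2, Rational(1, 2))), -32), 22) = Add(Add(-64, Mul(-32, Pow(2, Rational(1, 2)))), 22) = Add(-42, Mul(-32, Pow(2, Rational(1, 2))))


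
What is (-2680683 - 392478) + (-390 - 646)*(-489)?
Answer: -2566557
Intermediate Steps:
(-2680683 - 392478) + (-390 - 646)*(-489) = -3073161 - 1036*(-489) = -3073161 + 506604 = -2566557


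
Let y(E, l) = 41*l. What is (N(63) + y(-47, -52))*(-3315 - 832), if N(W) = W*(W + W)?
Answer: -24077482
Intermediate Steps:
N(W) = 2*W² (N(W) = W*(2*W) = 2*W²)
(N(63) + y(-47, -52))*(-3315 - 832) = (2*63² + 41*(-52))*(-3315 - 832) = (2*3969 - 2132)*(-4147) = (7938 - 2132)*(-4147) = 5806*(-4147) = -24077482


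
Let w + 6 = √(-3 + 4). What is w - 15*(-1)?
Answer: 10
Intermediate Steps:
w = -5 (w = -6 + √(-3 + 4) = -6 + √1 = -6 + 1 = -5)
w - 15*(-1) = -5 - 15*(-1) = -5 + 15 = 10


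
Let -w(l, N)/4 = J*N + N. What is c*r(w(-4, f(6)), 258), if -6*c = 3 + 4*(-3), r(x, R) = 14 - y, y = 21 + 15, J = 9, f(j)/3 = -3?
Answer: -33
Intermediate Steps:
f(j) = -9 (f(j) = 3*(-3) = -9)
y = 36
w(l, N) = -40*N (w(l, N) = -4*(9*N + N) = -40*N)
r(x, R) = -22 (r(x, R) = 14 - 1*36 = 14 - 36 = -22)
c = 3/2 (c = -(3 + 4*(-3))/6 = -(3 - 12)/6 = -⅙*(-9) = 3/2 ≈ 1.5000)
c*r(w(-4, f(6)), 258) = (3/2)*(-22) = -33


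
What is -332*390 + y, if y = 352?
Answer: -129128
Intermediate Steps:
-332*390 + y = -332*390 + 352 = -129480 + 352 = -129128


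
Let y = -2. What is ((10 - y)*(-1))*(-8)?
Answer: 96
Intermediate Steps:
((10 - y)*(-1))*(-8) = ((10 - 1*(-2))*(-1))*(-8) = ((10 + 2)*(-1))*(-8) = (12*(-1))*(-8) = -12*(-8) = 96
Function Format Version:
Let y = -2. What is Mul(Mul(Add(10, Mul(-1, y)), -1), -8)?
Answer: 96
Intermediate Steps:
Mul(Mul(Add(10, Mul(-1, y)), -1), -8) = Mul(Mul(Add(10, Mul(-1, -2)), -1), -8) = Mul(Mul(Add(10, 2), -1), -8) = Mul(Mul(12, -1), -8) = Mul(-12, -8) = 96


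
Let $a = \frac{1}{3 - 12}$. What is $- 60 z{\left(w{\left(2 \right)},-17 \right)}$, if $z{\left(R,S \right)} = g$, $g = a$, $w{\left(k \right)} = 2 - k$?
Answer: $\frac{20}{3} \approx 6.6667$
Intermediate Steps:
$a = - \frac{1}{9}$ ($a = \frac{1}{-9} = - \frac{1}{9} \approx -0.11111$)
$g = - \frac{1}{9} \approx -0.11111$
$z{\left(R,S \right)} = - \frac{1}{9}$
$- 60 z{\left(w{\left(2 \right)},-17 \right)} = \left(-60\right) \left(- \frac{1}{9}\right) = \frac{20}{3}$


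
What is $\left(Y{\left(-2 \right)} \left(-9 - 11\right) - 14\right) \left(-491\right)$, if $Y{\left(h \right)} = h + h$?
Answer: $-32406$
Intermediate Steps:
$Y{\left(h \right)} = 2 h$
$\left(Y{\left(-2 \right)} \left(-9 - 11\right) - 14\right) \left(-491\right) = \left(2 \left(-2\right) \left(-9 - 11\right) - 14\right) \left(-491\right) = \left(\left(-4\right) \left(-20\right) + \left(-62 + 48\right)\right) \left(-491\right) = \left(80 - 14\right) \left(-491\right) = 66 \left(-491\right) = -32406$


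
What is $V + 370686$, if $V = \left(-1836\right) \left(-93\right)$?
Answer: $541434$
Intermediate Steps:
$V = 170748$
$V + 370686 = 170748 + 370686 = 541434$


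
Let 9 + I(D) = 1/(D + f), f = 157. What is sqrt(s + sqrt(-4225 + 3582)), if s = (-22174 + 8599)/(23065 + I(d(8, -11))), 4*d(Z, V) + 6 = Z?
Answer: sqrt(-31055965022250 + 52745968820164*I*sqrt(643))/7262642 ≈ 3.5196 + 3.6023*I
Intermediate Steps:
d(Z, V) = -3/2 + Z/4
I(D) = -9 + 1/(157 + D) (I(D) = -9 + 1/(D + 157) = -9 + 1/(157 + D))
s = -4276125/7262642 (s = (-22174 + 8599)/(23065 + (-1412 - 9*(-3/2 + (1/4)*8))/(157 + (-3/2 + (1/4)*8))) = -13575/(23065 + (-1412 - 9*(-3/2 + 2))/(157 + (-3/2 + 2))) = -13575/(23065 + (-1412 - 9*1/2)/(157 + 1/2)) = -13575/(23065 + (-1412 - 9/2)/(315/2)) = -13575/(23065 + (2/315)*(-2833/2)) = -13575/(23065 - 2833/315) = -13575/7262642/315 = -13575*315/7262642 = -4276125/7262642 ≈ -0.58878)
sqrt(s + sqrt(-4225 + 3582)) = sqrt(-4276125/7262642 + sqrt(-4225 + 3582)) = sqrt(-4276125/7262642 + sqrt(-643)) = sqrt(-4276125/7262642 + I*sqrt(643))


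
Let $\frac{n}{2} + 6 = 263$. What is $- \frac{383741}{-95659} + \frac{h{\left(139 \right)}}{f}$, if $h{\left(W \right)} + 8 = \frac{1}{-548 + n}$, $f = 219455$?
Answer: $\frac{9907425067}{2469746570} \approx 4.0115$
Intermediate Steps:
$n = 514$ ($n = -12 + 2 \cdot 263 = -12 + 526 = 514$)
$h{\left(W \right)} = - \frac{273}{34}$ ($h{\left(W \right)} = -8 + \frac{1}{-548 + 514} = -8 + \frac{1}{-34} = -8 - \frac{1}{34} = - \frac{273}{34}$)
$- \frac{383741}{-95659} + \frac{h{\left(139 \right)}}{f} = - \frac{383741}{-95659} - \frac{273}{34 \cdot 219455} = \left(-383741\right) \left(- \frac{1}{95659}\right) - \frac{273}{7461470} = \frac{22573}{5627} - \frac{273}{7461470} = \frac{9907425067}{2469746570}$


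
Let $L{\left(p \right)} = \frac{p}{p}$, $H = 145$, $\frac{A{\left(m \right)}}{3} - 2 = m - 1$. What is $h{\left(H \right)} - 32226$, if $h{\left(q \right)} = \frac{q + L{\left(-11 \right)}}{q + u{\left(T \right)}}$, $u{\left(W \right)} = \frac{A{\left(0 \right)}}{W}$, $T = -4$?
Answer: $- \frac{18593818}{577} \approx -32225.0$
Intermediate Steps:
$A{\left(m \right)} = 3 + 3 m$ ($A{\left(m \right)} = 6 + 3 \left(m - 1\right) = 6 + 3 \left(-1 + m\right) = 6 + \left(-3 + 3 m\right) = 3 + 3 m$)
$u{\left(W \right)} = \frac{3}{W}$ ($u{\left(W \right)} = \frac{3 + 3 \cdot 0}{W} = \frac{3 + 0}{W} = \frac{3}{W}$)
$L{\left(p \right)} = 1$
$h{\left(q \right)} = \frac{1 + q}{- \frac{3}{4} + q}$ ($h{\left(q \right)} = \frac{q + 1}{q + \frac{3}{-4}} = \frac{1 + q}{q + 3 \left(- \frac{1}{4}\right)} = \frac{1 + q}{q - \frac{3}{4}} = \frac{1 + q}{- \frac{3}{4} + q}$)
$h{\left(H \right)} - 32226 = \frac{4 \left(1 + 145\right)}{-3 + 4 \cdot 145} - 32226 = 4 \frac{1}{-3 + 580} \cdot 146 - 32226 = 4 \cdot \frac{1}{577} \cdot 146 - 32226 = \frac{584}{577} - 32226 = - \frac{18593818}{577}$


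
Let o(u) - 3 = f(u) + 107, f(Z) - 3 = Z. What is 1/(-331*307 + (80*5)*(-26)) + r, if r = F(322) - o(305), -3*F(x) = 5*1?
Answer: -15669934/37339 ≈ -419.67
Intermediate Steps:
f(Z) = 3 + Z
o(u) = 113 + u (o(u) = 3 + ((3 + u) + 107) = 3 + (110 + u) = 113 + u)
F(x) = -5/3
r = -1259/3 (r = -5/3 - (113 + 305) = -5/3 - 1*418 = -5/3 - 418 = -1259/3 ≈ -419.67)
1/(-331*307 + (80*5)*(-26)) + r = 1/(-331*307 + (80*5)*(-26)) - 1259/3 = 1/(-101617 + 400*(-26)) - 1259/3 = 1/(-101617 - 10400) - 1259/3 = 1/(-112017) - 1259/3 = -1/112017 - 1259/3 = -15669934/37339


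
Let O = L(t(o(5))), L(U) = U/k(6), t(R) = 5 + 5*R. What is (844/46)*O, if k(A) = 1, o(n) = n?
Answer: 12660/23 ≈ 550.43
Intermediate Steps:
L(U) = U (L(U) = U/1 = U*1 = U)
O = 30 (O = 5 + 5*5 = 5 + 25 = 30)
(844/46)*O = (844/46)*30 = (844*(1/46))*30 = (422/23)*30 = 12660/23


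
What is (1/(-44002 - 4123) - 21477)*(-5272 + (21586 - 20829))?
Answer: 133331900754/1375 ≈ 9.6969e+7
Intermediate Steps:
(1/(-44002 - 4123) - 21477)*(-5272 + (21586 - 20829)) = (1/(-48125) - 21477)*(-5272 + 757) = (-1/48125 - 21477)*(-4515) = -1033580626/48125*(-4515) = 133331900754/1375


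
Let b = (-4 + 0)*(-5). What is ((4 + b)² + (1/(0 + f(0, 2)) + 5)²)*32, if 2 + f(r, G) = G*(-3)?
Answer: 38385/2 ≈ 19193.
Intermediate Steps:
f(r, G) = -2 - 3*G (f(r, G) = -2 + G*(-3) = -2 - 3*G)
b = 20 (b = -4*(-5) = 20)
((4 + b)² + (1/(0 + f(0, 2)) + 5)²)*32 = ((4 + 20)² + (1/(0 + (-2 - 3*2)) + 5)²)*32 = (24² + (1/(0 + (-2 - 6)) + 5)²)*32 = (576 + (1/(0 - 8) + 5)²)*32 = (576 + (1/(-8) + 5)²)*32 = (576 + (-⅛ + 5)²)*32 = (576 + (39/8)²)*32 = (576 + 1521/64)*32 = (38385/64)*32 = 38385/2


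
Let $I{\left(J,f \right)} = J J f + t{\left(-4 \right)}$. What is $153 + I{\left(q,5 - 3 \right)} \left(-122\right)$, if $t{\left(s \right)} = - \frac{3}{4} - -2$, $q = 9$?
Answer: $- \frac{39527}{2} \approx -19764.0$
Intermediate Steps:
$t{\left(s \right)} = \frac{5}{4}$ ($t{\left(s \right)} = \left(-3\right) \frac{1}{4} + 2 = - \frac{3}{4} + 2 = \frac{5}{4}$)
$I{\left(J,f \right)} = \frac{5}{4} + f J^{2}$ ($I{\left(J,f \right)} = J J f + \frac{5}{4} = J^{2} f + \frac{5}{4} = f J^{2} + \frac{5}{4} = \frac{5}{4} + f J^{2}$)
$153 + I{\left(q,5 - 3 \right)} \left(-122\right) = 153 + \left(\frac{5}{4} + \left(5 - 3\right) 9^{2}\right) \left(-122\right) = 153 + \left(\frac{5}{4} + \left(5 - 3\right) 81\right) \left(-122\right) = 153 + \left(\frac{5}{4} + 2 \cdot 81\right) \left(-122\right) = 153 + \left(\frac{5}{4} + 162\right) \left(-122\right) = 153 + \frac{653}{4} \left(-122\right) = 153 - \frac{39833}{2} = - \frac{39527}{2}$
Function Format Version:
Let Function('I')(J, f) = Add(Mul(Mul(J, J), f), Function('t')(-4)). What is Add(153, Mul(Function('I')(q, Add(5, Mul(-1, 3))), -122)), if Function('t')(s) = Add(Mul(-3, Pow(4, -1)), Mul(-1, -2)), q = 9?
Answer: Rational(-39527, 2) ≈ -19764.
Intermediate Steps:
Function('t')(s) = Rational(5, 4) (Function('t')(s) = Add(Mul(-3, Rational(1, 4)), 2) = Add(Rational(-3, 4), 2) = Rational(5, 4))
Function('I')(J, f) = Add(Rational(5, 4), Mul(f, Pow(J, 2))) (Function('I')(J, f) = Add(Mul(Mul(J, J), f), Rational(5, 4)) = Add(Mul(Pow(J, 2), f), Rational(5, 4)) = Add(Mul(f, Pow(J, 2)), Rational(5, 4)) = Add(Rational(5, 4), Mul(f, Pow(J, 2))))
Add(153, Mul(Function('I')(q, Add(5, Mul(-1, 3))), -122)) = Add(153, Mul(Add(Rational(5, 4), Mul(Add(5, Mul(-1, 3)), Pow(9, 2))), -122)) = Add(153, Mul(Add(Rational(5, 4), Mul(Add(5, -3), 81)), -122)) = Add(153, Mul(Add(Rational(5, 4), Mul(2, 81)), -122)) = Add(153, Mul(Add(Rational(5, 4), 162), -122)) = Add(153, Mul(Rational(653, 4), -122)) = Add(153, Rational(-39833, 2)) = Rational(-39527, 2)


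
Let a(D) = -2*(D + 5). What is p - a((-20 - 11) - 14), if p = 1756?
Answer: 1676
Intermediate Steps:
a(D) = -10 - 2*D (a(D) = -2*(5 + D) = -10 - 2*D)
p - a((-20 - 11) - 14) = 1756 - (-10 - 2*((-20 - 11) - 14)) = 1756 - (-10 - 2*(-31 - 14)) = 1756 - (-10 - 2*(-45)) = 1756 - (-10 + 90) = 1756 - 1*80 = 1756 - 80 = 1676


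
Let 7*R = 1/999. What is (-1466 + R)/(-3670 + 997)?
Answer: 10251737/18692289 ≈ 0.54845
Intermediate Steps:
R = 1/6993 (R = (⅐)/999 = (⅐)*(1/999) = 1/6993 ≈ 0.00014300)
(-1466 + R)/(-3670 + 997) = (-1466 + 1/6993)/(-3670 + 997) = -10251737/6993/(-2673) = -10251737/6993*(-1/2673) = 10251737/18692289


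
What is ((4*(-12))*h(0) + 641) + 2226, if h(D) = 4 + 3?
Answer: 2531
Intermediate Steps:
h(D) = 7
((4*(-12))*h(0) + 641) + 2226 = ((4*(-12))*7 + 641) + 2226 = (-48*7 + 641) + 2226 = (-336 + 641) + 2226 = 305 + 2226 = 2531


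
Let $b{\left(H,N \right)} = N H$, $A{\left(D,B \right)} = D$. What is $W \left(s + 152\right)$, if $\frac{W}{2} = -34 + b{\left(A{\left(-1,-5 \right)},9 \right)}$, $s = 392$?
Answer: $-46784$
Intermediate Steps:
$b{\left(H,N \right)} = H N$
$W = -86$ ($W = 2 \left(-34 - 9\right) = 2 \left(-43\right) = -86$)
$W \left(s + 152\right) = - 86 \left(392 + 152\right) = \left(-86\right) 544 = -46784$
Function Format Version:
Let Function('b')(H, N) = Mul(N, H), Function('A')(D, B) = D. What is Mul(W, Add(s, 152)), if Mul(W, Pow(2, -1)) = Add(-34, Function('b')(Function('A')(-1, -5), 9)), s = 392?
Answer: -46784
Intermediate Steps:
Function('b')(H, N) = Mul(H, N)
W = -86 (W = Mul(2, Add(-34, Mul(-1, 9))) = Mul(2, Add(-34, -9)) = Mul(2, -43) = -86)
Mul(W, Add(s, 152)) = Mul(-86, Add(392, 152)) = Mul(-86, 544) = -46784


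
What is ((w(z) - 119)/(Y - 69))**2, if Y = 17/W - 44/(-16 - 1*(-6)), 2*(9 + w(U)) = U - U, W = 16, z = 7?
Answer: 104857600/25836889 ≈ 4.0584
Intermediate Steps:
w(U) = -9 (w(U) = -9 + (U - U)/2 = -9 + (1/2)*0 = -9 + 0 = -9)
Y = 437/80 (Y = 17/16 - 44/(-16 - 1*(-6)) = 17*(1/16) - 44/(-16 + 6) = 17/16 - 44/(-10) = 17/16 - 44*(-1/10) = 17/16 + 22/5 = 437/80 ≈ 5.4625)
((w(z) - 119)/(Y - 69))**2 = ((-9 - 119)/(437/80 - 69))**2 = (-128/(-5083/80))**2 = (-128*(-80/5083))**2 = (10240/5083)**2 = 104857600/25836889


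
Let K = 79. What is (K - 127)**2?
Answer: 2304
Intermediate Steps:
(K - 127)**2 = (79 - 127)**2 = (-48)**2 = 2304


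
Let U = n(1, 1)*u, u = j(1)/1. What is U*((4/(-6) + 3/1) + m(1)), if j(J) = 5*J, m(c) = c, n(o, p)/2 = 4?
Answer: 400/3 ≈ 133.33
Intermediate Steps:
n(o, p) = 8 (n(o, p) = 2*4 = 8)
u = 5 (u = (5*1)/1 = 5*1 = 5)
U = 40 (U = 8*5 = 40)
U*((4/(-6) + 3/1) + m(1)) = 40*((4/(-6) + 3/1) + 1) = 40*((4*(-⅙) + 3*1) + 1) = 40*((-⅔ + 3) + 1) = 40*(7/3 + 1) = 40*(10/3) = 400/3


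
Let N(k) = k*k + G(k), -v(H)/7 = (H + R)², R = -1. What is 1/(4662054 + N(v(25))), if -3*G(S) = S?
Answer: 1/20920422 ≈ 4.7800e-8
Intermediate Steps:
G(S) = -S/3
v(H) = -7*(-1 + H)² (v(H) = -7*(H - 1)² = -7*(-1 + H)²)
N(k) = k² - k/3 (N(k) = k*k - k/3 = k² - k/3)
1/(4662054 + N(v(25))) = 1/(4662054 + (-7*(-1 + 25)²)*(-⅓ - 7*(-1 + 25)²)) = 1/(4662054 + (-7*24²)*(-⅓ - 7*24²)) = 1/(4662054 + (-7*576)*(-⅓ - 7*576)) = 1/(4662054 - 4032*(-⅓ - 4032)) = 1/(4662054 - 4032*(-12097/3)) = 1/(4662054 + 16258368) = 1/20920422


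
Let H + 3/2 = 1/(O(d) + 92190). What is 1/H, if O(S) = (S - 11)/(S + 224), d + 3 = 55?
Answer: -50888962/76332891 ≈ -0.66667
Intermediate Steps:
d = 52 (d = -3 + 55 = 52)
O(S) = (-11 + S)/(224 + S)
H = -76332891/50888962 (H = -3/2 + 1/((-11 + 52)/(224 + 52) + 92190) = -3/2 + 1/(41/276 + 92190) = -3/2 + 1/(25444481/276) = -3/2 + 276/25444481 = -76332891/50888962 ≈ -1.5000)
1/H = 1/(-76332891/50888962) = -50888962/76332891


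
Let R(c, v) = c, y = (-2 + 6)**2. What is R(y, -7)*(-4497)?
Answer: -71952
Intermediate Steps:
y = 16 (y = 4**2 = 16)
R(y, -7)*(-4497) = 16*(-4497) = -71952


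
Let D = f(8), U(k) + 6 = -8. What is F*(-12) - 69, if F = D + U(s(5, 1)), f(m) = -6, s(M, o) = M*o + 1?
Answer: 171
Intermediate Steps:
s(M, o) = 1 + M*o
U(k) = -14 (U(k) = -6 - 8 = -14)
D = -6
F = -20 (F = -6 - 14 = -20)
F*(-12) - 69 = -20*(-12) - 69 = 240 - 69 = 171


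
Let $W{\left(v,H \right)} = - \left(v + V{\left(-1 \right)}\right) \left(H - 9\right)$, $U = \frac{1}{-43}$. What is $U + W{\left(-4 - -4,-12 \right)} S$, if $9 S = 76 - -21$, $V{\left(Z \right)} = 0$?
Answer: $- \frac{1}{43} \approx -0.023256$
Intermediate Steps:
$U = - \frac{1}{43} \approx -0.023256$
$W{\left(v,H \right)} = - v \left(-9 + H\right)$ ($W{\left(v,H \right)} = - \left(v + 0\right) \left(H - 9\right) = - v \left(-9 + H\right)$)
$S = \frac{97}{9}$ ($S = \frac{76 - -21}{9} = \frac{76 + 21}{9} = \frac{1}{9} \cdot 97 = \frac{97}{9} \approx 10.778$)
$U + W{\left(-4 - -4,-12 \right)} S = - \frac{1}{43} + \left(-4 - -4\right) \left(9 - -12\right) \frac{97}{9} = - \frac{1}{43} + \left(-4 + 4\right) \left(9 + 12\right) \frac{97}{9} = - \frac{1}{43} + 0 \cdot 21 \cdot \frac{97}{9} = - \frac{1}{43} + 0 \cdot \frac{97}{9} = - \frac{1}{43} + 0 = - \frac{1}{43}$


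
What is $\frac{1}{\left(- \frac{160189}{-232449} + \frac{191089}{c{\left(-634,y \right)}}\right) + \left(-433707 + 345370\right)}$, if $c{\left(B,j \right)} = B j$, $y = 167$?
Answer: $- \frac{24611235222}{2174110143761833} \approx -1.132 \cdot 10^{-5}$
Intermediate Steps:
$\frac{1}{\left(- \frac{160189}{-232449} + \frac{191089}{c{\left(-634,y \right)}}\right) + \left(-433707 + 345370\right)} = \frac{1}{\left(- \frac{160189}{-232449} + \frac{191089}{\left(-634\right) 167}\right) + \left(-433707 + 345370\right)} = \frac{1}{\left(\left(-160189\right) \left(- \frac{1}{232449}\right) + \frac{191089}{-105878}\right) - 88337} = \frac{1}{\left(\frac{160189}{232449} + 191089 \left(- \frac{1}{105878}\right)\right) - 88337} = \frac{1}{\left(\frac{160189}{232449} - \frac{191089}{105878}\right) - 88337} = \frac{1}{- \frac{27457956019}{24611235222} - 88337} = \frac{1}{- \frac{2174110143761833}{24611235222}} = - \frac{24611235222}{2174110143761833}$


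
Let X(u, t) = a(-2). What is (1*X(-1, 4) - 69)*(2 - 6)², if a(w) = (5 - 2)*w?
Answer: -1200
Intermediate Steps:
a(w) = 3*w
X(u, t) = -6 (X(u, t) = 3*(-2) = -6)
(1*X(-1, 4) - 69)*(2 - 6)² = (1*(-6) - 69)*(2 - 6)² = (-6 - 69)*(-4)² = -75*16 = -1200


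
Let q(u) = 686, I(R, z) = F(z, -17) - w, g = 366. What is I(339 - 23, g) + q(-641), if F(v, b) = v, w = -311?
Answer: 1363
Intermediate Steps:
I(R, z) = 311 + z (I(R, z) = z - 1*(-311) = z + 311 = 311 + z)
I(339 - 23, g) + q(-641) = (311 + 366) + 686 = 677 + 686 = 1363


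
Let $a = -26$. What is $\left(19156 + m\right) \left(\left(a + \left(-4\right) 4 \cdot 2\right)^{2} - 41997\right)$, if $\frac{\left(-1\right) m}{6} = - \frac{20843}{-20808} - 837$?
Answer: $- \frac{3238544933813}{3468} \approx -9.3384 \cdot 10^{8}$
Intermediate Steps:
$m = \frac{17395453}{3468}$ ($m = - 6 \left(- \frac{20843}{-20808} - 837\right) = - 6 \left(\left(-20843\right) \left(- \frac{1}{20808}\right) - 837\right) = - 6 \left(\frac{20843}{20808} - 837\right) = \left(-6\right) \left(- \frac{17395453}{20808}\right) = \frac{17395453}{3468} \approx 5016.0$)
$\left(19156 + m\right) \left(\left(a + \left(-4\right) 4 \cdot 2\right)^{2} - 41997\right) = \left(19156 + \frac{17395453}{3468}\right) \left(\left(-26 + \left(-4\right) 4 \cdot 2\right)^{2} - 41997\right) = \frac{83828461 \left(\left(-26 - 32\right)^{2} - 41997\right)}{3468} = \frac{83828461 \left(\left(-58\right)^{2} - 41997\right)}{3468} = \frac{83828461 \left(3364 - 41997\right)}{3468} = \frac{83828461}{3468} \left(-38633\right) = - \frac{3238544933813}{3468}$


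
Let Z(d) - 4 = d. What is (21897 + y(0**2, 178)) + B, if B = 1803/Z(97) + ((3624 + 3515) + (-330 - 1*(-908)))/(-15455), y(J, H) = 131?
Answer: 34411802688/1560955 ≈ 22045.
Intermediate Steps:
Z(d) = 4 + d
B = 27085948/1560955 (B = 1803/(4 + 97) + ((3624 + 3515) + (-330 - 1*(-908)))/(-15455) = 1803/101 + (7139 + (-330 + 908))*(-1/15455) = 1803*(1/101) + (7139 + 578)*(-1/15455) = 1803/101 + 7717*(-1/15455) = 1803/101 - 7717/15455 = 27085948/1560955 ≈ 17.352)
(21897 + y(0**2, 178)) + B = (21897 + 131) + 27085948/1560955 = 22028 + 27085948/1560955 = 34411802688/1560955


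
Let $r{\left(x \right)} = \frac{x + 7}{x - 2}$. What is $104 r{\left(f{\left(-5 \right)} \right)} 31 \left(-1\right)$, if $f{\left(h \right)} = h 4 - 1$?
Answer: $- \frac{45136}{23} \approx -1962.4$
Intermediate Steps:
$f{\left(h \right)} = -1 + 4 h$ ($f{\left(h \right)} = 4 h - 1 = -1 + 4 h$)
$r{\left(x \right)} = \frac{7 + x}{-2 + x}$
$104 r{\left(f{\left(-5 \right)} \right)} 31 \left(-1\right) = 104 \frac{7 + \left(-1 + 4 \left(-5\right)\right)}{-2 + \left(-1 + 4 \left(-5\right)\right)} 31 \left(-1\right) = 104 \frac{7 - 21}{-2 - 21} \left(-31\right) = 104 \frac{1}{-23} \left(-14\right) \left(-31\right) = 104 \left(\left(- \frac{1}{23}\right) \left(-14\right)\right) \left(-31\right) = 104 \cdot \frac{14}{23} \left(-31\right) = \frac{1456}{23} \left(-31\right) = - \frac{45136}{23}$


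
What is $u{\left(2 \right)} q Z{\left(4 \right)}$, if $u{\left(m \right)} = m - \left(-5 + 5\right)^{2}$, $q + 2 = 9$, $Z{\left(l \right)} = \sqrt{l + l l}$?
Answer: $28 \sqrt{5} \approx 62.61$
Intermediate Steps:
$Z{\left(l \right)} = \sqrt{l + l^{2}}$
$q = 7$ ($q = -2 + 9 = 7$)
$u{\left(m \right)} = m$ ($u{\left(m \right)} = m - 0^{2} = m - 0 = m + 0 = m$)
$u{\left(2 \right)} q Z{\left(4 \right)} = 2 \cdot 7 \sqrt{4 \left(1 + 4\right)} = 14 \sqrt{4 \cdot 5} = 14 \sqrt{20} = 14 \cdot 2 \sqrt{5} = 28 \sqrt{5}$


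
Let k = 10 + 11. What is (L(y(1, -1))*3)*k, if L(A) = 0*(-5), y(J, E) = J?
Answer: 0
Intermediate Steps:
L(A) = 0
k = 21
(L(y(1, -1))*3)*k = (0*3)*21 = 0*21 = 0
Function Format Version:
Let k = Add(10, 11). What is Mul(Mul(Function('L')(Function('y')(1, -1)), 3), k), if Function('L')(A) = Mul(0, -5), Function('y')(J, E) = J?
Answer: 0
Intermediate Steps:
Function('L')(A) = 0
k = 21
Mul(Mul(Function('L')(Function('y')(1, -1)), 3), k) = Mul(Mul(0, 3), 21) = Mul(0, 21) = 0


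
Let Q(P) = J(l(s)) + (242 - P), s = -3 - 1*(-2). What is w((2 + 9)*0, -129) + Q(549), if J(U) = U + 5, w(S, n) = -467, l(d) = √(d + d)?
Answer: -769 + I*√2 ≈ -769.0 + 1.4142*I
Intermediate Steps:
s = -1 (s = -3 + 2 = -1)
l(d) = √2*√d (l(d) = √(2*d) = √2*√d)
J(U) = 5 + U
Q(P) = 247 - P + I*√2 (Q(P) = (5 + √2*√(-1)) + (242 - P) = (5 + √2*I) + (242 - P) = (5 + I*√2) + (242 - P) = 247 - P + I*√2)
w((2 + 9)*0, -129) + Q(549) = -467 + (247 - 1*549 + I*√2) = -467 + (247 - 549 + I*√2) = -467 + (-302 + I*√2) = -769 + I*√2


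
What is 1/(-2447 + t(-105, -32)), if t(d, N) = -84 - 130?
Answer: -1/2661 ≈ -0.00037580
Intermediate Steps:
t(d, N) = -214
1/(-2447 + t(-105, -32)) = 1/(-2447 - 214) = 1/(-2661) = -1/2661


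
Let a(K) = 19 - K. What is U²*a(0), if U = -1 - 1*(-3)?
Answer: 76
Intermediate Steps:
U = 2 (U = -1 + 3 = 2)
U²*a(0) = 2²*(19 - 1*0) = 4*(19 + 0) = 4*19 = 76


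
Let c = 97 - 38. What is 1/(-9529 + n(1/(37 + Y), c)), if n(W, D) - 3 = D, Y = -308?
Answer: -1/9467 ≈ -0.00010563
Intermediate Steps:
c = 59
n(W, D) = 3 + D
1/(-9529 + n(1/(37 + Y), c)) = 1/(-9529 + (3 + 59)) = 1/(-9529 + 62) = 1/(-9467) = -1/9467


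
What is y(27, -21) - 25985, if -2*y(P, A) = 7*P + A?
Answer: -26069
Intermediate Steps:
y(P, A) = -7*P/2 - A/2 (y(P, A) = -(7*P + A)/2 = -(A + 7*P)/2 = -7*P/2 - A/2)
y(27, -21) - 25985 = (-7/2*27 - ½*(-21)) - 25985 = (-189/2 + 21/2) - 25985 = -84 - 25985 = -26069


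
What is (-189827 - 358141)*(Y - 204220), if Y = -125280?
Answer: 180555456000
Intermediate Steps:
(-189827 - 358141)*(Y - 204220) = (-189827 - 358141)*(-125280 - 204220) = -547968*(-329500) = 180555456000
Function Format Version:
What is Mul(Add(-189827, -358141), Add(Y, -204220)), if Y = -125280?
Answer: 180555456000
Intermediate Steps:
Mul(Add(-189827, -358141), Add(Y, -204220)) = Mul(Add(-189827, -358141), Add(-125280, -204220)) = Mul(-547968, -329500) = 180555456000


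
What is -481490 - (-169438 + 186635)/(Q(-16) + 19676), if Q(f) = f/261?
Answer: -2472657864217/5135420 ≈ -4.8149e+5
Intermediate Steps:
Q(f) = f/261 (Q(f) = f*(1/261) = f/261)
-481490 - (-169438 + 186635)/(Q(-16) + 19676) = -481490 - (-169438 + 186635)/((1/261)*(-16) + 19676) = -481490 - 17197/(-16/261 + 19676) = -481490 - 17197/5135420/261 = -481490 - 17197*261/5135420 = -481490 - 1*4488417/5135420 = -481490 - 4488417/5135420 = -2472657864217/5135420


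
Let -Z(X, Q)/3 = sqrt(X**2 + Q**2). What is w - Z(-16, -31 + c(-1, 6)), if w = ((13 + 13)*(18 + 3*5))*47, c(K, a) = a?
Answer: 40326 + 3*sqrt(881) ≈ 40415.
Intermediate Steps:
w = 40326 (w = (26*(18 + 15))*47 = (26*33)*47 = 858*47 = 40326)
Z(X, Q) = -3*sqrt(Q**2 + X**2) (Z(X, Q) = -3*sqrt(X**2 + Q**2) = -3*sqrt(Q**2 + X**2))
w - Z(-16, -31 + c(-1, 6)) = 40326 - (-3)*sqrt((-31 + 6)**2 + (-16)**2) = 40326 - (-3)*sqrt((-25)**2 + 256) = 40326 - (-3)*sqrt(625 + 256) = 40326 - (-3)*sqrt(881) = 40326 + 3*sqrt(881)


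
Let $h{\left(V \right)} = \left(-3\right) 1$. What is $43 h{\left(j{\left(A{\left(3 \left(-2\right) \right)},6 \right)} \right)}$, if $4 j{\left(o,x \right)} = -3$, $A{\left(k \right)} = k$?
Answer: $-129$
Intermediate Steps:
$j{\left(o,x \right)} = - \frac{3}{4}$ ($j{\left(o,x \right)} = \frac{1}{4} \left(-3\right) = - \frac{3}{4}$)
$h{\left(V \right)} = -3$
$43 h{\left(j{\left(A{\left(3 \left(-2\right) \right)},6 \right)} \right)} = 43 \left(-3\right) = -129$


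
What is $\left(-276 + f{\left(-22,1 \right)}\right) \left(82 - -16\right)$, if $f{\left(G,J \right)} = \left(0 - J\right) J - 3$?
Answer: $-27440$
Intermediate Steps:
$f{\left(G,J \right)} = -3 - J^{2}$ ($f{\left(G,J \right)} = - J J - 3 = - J^{2} - 3 = -3 - J^{2}$)
$\left(-276 + f{\left(-22,1 \right)}\right) \left(82 - -16\right) = \left(-276 - 4\right) \left(82 - -16\right) = \left(-276 - 4\right) \left(82 + 16\right) = \left(-276 - 4\right) 98 = \left(-280\right) 98 = -27440$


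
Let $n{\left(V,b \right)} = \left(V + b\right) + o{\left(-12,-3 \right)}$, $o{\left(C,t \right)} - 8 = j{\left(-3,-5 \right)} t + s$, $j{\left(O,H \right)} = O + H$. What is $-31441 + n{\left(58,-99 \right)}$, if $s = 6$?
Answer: $-31444$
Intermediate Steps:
$j{\left(O,H \right)} = H + O$
$o{\left(C,t \right)} = 14 - 8 t$ ($o{\left(C,t \right)} = 8 + \left(\left(-5 - 3\right) t + 6\right) = 8 - \left(-6 + 8 t\right) = 14 - 8 t$)
$n{\left(V,b \right)} = 38 + V + b$ ($n{\left(V,b \right)} = \left(V + b\right) + \left(14 - -24\right) = \left(V + b\right) + \left(14 + 24\right) = \left(V + b\right) + 38 = 38 + V + b$)
$-31441 + n{\left(58,-99 \right)} = -31441 + \left(38 + 58 - 99\right) = -31441 - 3 = -31444$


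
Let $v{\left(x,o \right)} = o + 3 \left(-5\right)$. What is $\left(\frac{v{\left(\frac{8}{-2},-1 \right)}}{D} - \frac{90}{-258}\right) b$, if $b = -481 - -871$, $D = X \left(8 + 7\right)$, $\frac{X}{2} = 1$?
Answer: $- \frac{3094}{43} \approx -71.953$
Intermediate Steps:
$X = 2$ ($X = 2 \cdot 1 = 2$)
$v{\left(x,o \right)} = -15 + o$ ($v{\left(x,o \right)} = o - 15 = -15 + o$)
$D = 30$ ($D = 2 \left(8 + 7\right) = 2 \cdot 15 = 30$)
$b = 390$ ($b = -481 + 871 = 390$)
$\left(\frac{v{\left(\frac{8}{-2},-1 \right)}}{D} - \frac{90}{-258}\right) b = \left(\frac{-15 - 1}{30} - \frac{90}{-258}\right) 390 = \left(\left(-16\right) \frac{1}{30} - - \frac{15}{43}\right) 390 = \left(- \frac{8}{15} + \frac{15}{43}\right) 390 = \left(- \frac{119}{645}\right) 390 = - \frac{3094}{43}$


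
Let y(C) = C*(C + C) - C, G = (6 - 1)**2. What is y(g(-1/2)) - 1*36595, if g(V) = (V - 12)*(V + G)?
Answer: 1210315/8 ≈ 1.5129e+5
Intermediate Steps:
G = 25 (G = 5**2 = 25)
g(V) = (-12 + V)*(25 + V) (g(V) = (V - 12)*(V + 25) = (-12 + V)*(25 + V))
y(C) = -C + 2*C**2 (y(C) = C*(2*C) - C = 2*C**2 - C = -C + 2*C**2)
y(g(-1/2)) - 1*36595 = (-300 + (-1/2)**2 + 13*(-1/2))*(-1 + 2*(-300 + (-1/2)**2 + 13*(-1/2))) - 1*36595 = (-300 + (-1*1/2)**2 + 13*(-1*1/2))*(-1 + 2*(-300 + (-1*1/2)**2 + 13*(-1*1/2))) - 36595 = (-300 + (-1/2)**2 + 13*(-1/2))*(-1 + 2*(-300 + (-1/2)**2 + 13*(-1/2))) - 36595 = (-300 + 1/4 - 13/2)*(-1 + 2*(-300 + 1/4 - 13/2)) - 36595 = -1225*(-1 + 2*(-1225/4))/4 - 36595 = -1225*(-1 - 1225/2)/4 - 36595 = -1225/4*(-1227/2) - 36595 = 1503075/8 - 36595 = 1210315/8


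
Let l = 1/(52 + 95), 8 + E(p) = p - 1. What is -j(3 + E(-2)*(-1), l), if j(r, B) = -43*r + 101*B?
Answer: 88393/147 ≈ 601.31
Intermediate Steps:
E(p) = -9 + p (E(p) = -8 + (p - 1) = -8 + (-1 + p) = -9 + p)
l = 1/147 ≈ 0.0068027
-j(3 + E(-2)*(-1), l) = -(-43*(3 + (-9 - 2)*(-1)) + 101*(1/147)) = -(-43*(3 - 11*(-1)) + 101/147) = -(-43*(3 + 11) + 101/147) = -(-43*14 + 101/147) = -(-602 + 101/147) = -1*(-88393/147) = 88393/147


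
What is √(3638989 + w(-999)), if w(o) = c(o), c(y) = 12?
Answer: √3639001 ≈ 1907.6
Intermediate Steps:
w(o) = 12
√(3638989 + w(-999)) = √(3638989 + 12) = √3639001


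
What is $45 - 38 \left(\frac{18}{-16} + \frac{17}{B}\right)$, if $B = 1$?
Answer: $- \frac{2233}{4} \approx -558.25$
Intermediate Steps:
$45 - 38 \left(\frac{18}{-16} + \frac{17}{B}\right) = 45 - 38 \left(\frac{18}{-16} + \frac{17}{1}\right) = 45 - 38 \left(18 \left(- \frac{1}{16}\right) + 17 \cdot 1\right) = 45 - 38 \left(- \frac{9}{8} + 17\right) = 45 - \frac{2413}{4} = - \frac{2233}{4}$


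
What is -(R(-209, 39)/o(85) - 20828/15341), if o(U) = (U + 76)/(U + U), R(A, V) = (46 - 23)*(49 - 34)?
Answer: -38973754/107387 ≈ -362.93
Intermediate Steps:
R(A, V) = 345 (R(A, V) = 23*15 = 345)
o(U) = (76 + U)/(2*U) (o(U) = (76 + U)/((2*U)) = (76 + U)*(1/(2*U)) = (76 + U)/(2*U))
-(R(-209, 39)/o(85) - 20828/15341) = -(345/(((½)*(76 + 85)/85)) - 20828/15341) = -(345/(((½)*(1/85)*161)) - 20828*1/15341) = -(345/(161/170) - 20828/15341) = -(345*(170/161) - 20828/15341) = -(2550/7 - 20828/15341) = -1*38973754/107387 = -38973754/107387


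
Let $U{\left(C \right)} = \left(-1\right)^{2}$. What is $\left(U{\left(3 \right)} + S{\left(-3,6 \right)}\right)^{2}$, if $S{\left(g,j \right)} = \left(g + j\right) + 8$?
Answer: $144$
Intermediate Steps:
$U{\left(C \right)} = 1$
$S{\left(g,j \right)} = 8 + g + j$
$\left(U{\left(3 \right)} + S{\left(-3,6 \right)}\right)^{2} = \left(1 + \left(8 - 3 + 6\right)\right)^{2} = \left(1 + 11\right)^{2} = 12^{2} = 144$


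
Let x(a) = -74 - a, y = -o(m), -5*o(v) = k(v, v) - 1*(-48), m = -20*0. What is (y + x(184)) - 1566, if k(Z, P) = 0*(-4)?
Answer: -9072/5 ≈ -1814.4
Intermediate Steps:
k(Z, P) = 0
m = 0
o(v) = -48/5 (o(v) = -(0 - 1*(-48))/5 = -(0 + 48)/5 = -1/5*48 = -48/5)
y = 48/5 (y = -1*(-48/5) = 48/5 ≈ 9.6000)
(y + x(184)) - 1566 = (48/5 + (-74 - 1*184)) - 1566 = (48/5 + (-74 - 184)) - 1566 = (48/5 - 258) - 1566 = -1242/5 - 1566 = -9072/5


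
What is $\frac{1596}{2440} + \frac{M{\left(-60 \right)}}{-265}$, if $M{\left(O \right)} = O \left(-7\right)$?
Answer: $- \frac{30093}{32330} \approx -0.93081$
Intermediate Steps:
$M{\left(O \right)} = - 7 O$
$\frac{1596}{2440} + \frac{M{\left(-60 \right)}}{-265} = \frac{1596}{2440} + \frac{\left(-7\right) \left(-60\right)}{-265} = 1596 \cdot \frac{1}{2440} + 420 \left(- \frac{1}{265}\right) = \frac{399}{610} - \frac{84}{53} = - \frac{30093}{32330}$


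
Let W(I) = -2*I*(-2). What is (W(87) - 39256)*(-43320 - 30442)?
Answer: 2869931896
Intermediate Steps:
W(I) = 4*I
(W(87) - 39256)*(-43320 - 30442) = (4*87 - 39256)*(-43320 - 30442) = (348 - 39256)*(-73762) = -38908*(-73762) = 2869931896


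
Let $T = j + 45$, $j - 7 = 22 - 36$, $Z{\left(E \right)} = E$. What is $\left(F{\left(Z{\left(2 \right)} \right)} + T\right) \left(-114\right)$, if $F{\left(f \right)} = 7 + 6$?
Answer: $-5814$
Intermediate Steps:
$F{\left(f \right)} = 13$
$j = -7$ ($j = 7 + \left(22 - 36\right) = 7 - 14 = -7$)
$T = 38$ ($T = -7 + 45 = 38$)
$\left(F{\left(Z{\left(2 \right)} \right)} + T\right) \left(-114\right) = \left(13 + 38\right) \left(-114\right) = 51 \left(-114\right) = -5814$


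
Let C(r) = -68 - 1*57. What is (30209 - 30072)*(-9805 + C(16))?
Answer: -1360410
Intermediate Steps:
C(r) = -125 (C(r) = -68 - 57 = -125)
(30209 - 30072)*(-9805 + C(16)) = (30209 - 30072)*(-9805 - 125) = 137*(-9930) = -1360410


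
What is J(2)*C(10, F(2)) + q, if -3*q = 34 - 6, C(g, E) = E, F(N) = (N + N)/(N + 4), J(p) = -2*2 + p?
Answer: -32/3 ≈ -10.667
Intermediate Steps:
J(p) = -4 + p
F(N) = 2*N/(4 + N) (F(N) = (2*N)/(4 + N) = 2*N/(4 + N))
q = -28/3 (q = -(34 - 6)/3 = -⅓*28 = -28/3 ≈ -9.3333)
J(2)*C(10, F(2)) + q = (-4 + 2)*(2*2/(4 + 2)) - 28/3 = -4*2/6 - 28/3 = -2*⅔ - 28/3 = -4/3 - 28/3 = -32/3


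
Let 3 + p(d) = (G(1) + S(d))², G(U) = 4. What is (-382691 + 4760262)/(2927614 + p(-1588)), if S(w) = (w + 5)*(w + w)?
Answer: 4377571/25276885350155 ≈ 1.7318e-7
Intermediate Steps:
S(w) = 2*w*(5 + w) (S(w) = (5 + w)*(2*w) = 2*w*(5 + w))
p(d) = -3 + (4 + 2*d*(5 + d))²
(-382691 + 4760262)/(2927614 + p(-1588)) = (-382691 + 4760262)/(2927614 + (-3 + 4*(2 - 1588*(5 - 1588))²)) = 4377571/(2927614 + (-3 + 4*(2 - 1588*(-1583))²)) = 4377571/(2927614 + (-3 + 4*(2 + 2513804)²)) = 4377571/(2927614 + (-3 + 4*2513806²)) = 4377571/(2927614 + (-3 + 4*6319220605636)) = 4377571/(2927614 + (-3 + 25276882422544)) = 4377571/(2927614 + 25276882422541) = 4377571/25276885350155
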